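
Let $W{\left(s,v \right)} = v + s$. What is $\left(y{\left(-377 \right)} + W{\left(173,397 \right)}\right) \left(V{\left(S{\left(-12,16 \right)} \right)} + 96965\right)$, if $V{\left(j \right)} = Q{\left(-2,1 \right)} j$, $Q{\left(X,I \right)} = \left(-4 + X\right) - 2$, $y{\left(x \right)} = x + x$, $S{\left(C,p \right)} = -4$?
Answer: $-17847448$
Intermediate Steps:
$W{\left(s,v \right)} = s + v$
$y{\left(x \right)} = 2 x$
$Q{\left(X,I \right)} = -6 + X$
$V{\left(j \right)} = - 8 j$ ($V{\left(j \right)} = \left(-6 - 2\right) j = - 8 j$)
$\left(y{\left(-377 \right)} + W{\left(173,397 \right)}\right) \left(V{\left(S{\left(-12,16 \right)} \right)} + 96965\right) = \left(2 \left(-377\right) + \left(173 + 397\right)\right) \left(\left(-8\right) \left(-4\right) + 96965\right) = \left(-754 + 570\right) \left(32 + 96965\right) = \left(-184\right) 96997 = -17847448$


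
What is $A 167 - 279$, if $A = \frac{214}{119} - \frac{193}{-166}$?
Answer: $\frac{4256631}{19754} \approx 215.48$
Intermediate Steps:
$A = \frac{58491}{19754}$ ($A = 214 \cdot \frac{1}{119} - - \frac{193}{166} = \frac{214}{119} + \frac{193}{166} = \frac{58491}{19754} \approx 2.961$)
$A 167 - 279 = \frac{58491}{19754} \cdot 167 - 279 = \frac{9767997}{19754} - 279 = \frac{4256631}{19754}$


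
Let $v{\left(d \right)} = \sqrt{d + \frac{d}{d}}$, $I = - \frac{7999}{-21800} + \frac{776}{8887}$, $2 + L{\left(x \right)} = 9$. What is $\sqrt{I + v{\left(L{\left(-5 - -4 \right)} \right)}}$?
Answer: $\frac{\sqrt{170495788913158 + 750677403591200 \sqrt{2}}}{19373660} \approx 1.8118$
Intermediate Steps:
$L{\left(x \right)} = 7$ ($L{\left(x \right)} = -2 + 9 = 7$)
$I = \frac{88003913}{193736600}$ ($I = \left(-7999\right) \left(- \frac{1}{21800}\right) + 776 \cdot \frac{1}{8887} = \frac{7999}{21800} + \frac{776}{8887} = \frac{88003913}{193736600} \approx 0.45425$)
$v{\left(d \right)} = \sqrt{1 + d}$ ($v{\left(d \right)} = \sqrt{d + 1} = \sqrt{1 + d}$)
$\sqrt{I + v{\left(L{\left(-5 - -4 \right)} \right)}} = \sqrt{\frac{88003913}{193736600} + \sqrt{1 + 7}} = \sqrt{\frac{88003913}{193736600} + \sqrt{8}} = \sqrt{\frac{88003913}{193736600} + 2 \sqrt{2}}$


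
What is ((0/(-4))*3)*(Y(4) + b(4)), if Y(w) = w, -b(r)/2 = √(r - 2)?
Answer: 0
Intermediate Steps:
b(r) = -2*√(-2 + r) (b(r) = -2*√(r - 2) = -2*√(-2 + r))
((0/(-4))*3)*(Y(4) + b(4)) = ((0/(-4))*3)*(4 - 2*√(-2 + 4)) = ((0*(-¼))*3)*(4 - 2*√2) = (0*3)*(4 - 2*√2) = 0*(4 - 2*√2) = 0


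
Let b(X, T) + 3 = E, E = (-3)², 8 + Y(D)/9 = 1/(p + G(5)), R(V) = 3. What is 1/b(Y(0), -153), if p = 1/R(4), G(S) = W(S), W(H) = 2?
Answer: ⅙ ≈ 0.16667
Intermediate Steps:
G(S) = 2
p = ⅓ (p = 1/3 = ⅓ ≈ 0.33333)
Y(D) = -477/7 (Y(D) = -72 + 9/(⅓ + 2) = -72 + 9/(7/3) = -72 + 9*(3/7) = -72 + 27/7 = -477/7)
E = 9
b(X, T) = 6 (b(X, T) = -3 + 9 = 6)
1/b(Y(0), -153) = 1/6 = ⅙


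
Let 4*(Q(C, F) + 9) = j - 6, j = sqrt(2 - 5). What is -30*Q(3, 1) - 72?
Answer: 243 - 15*I*sqrt(3)/2 ≈ 243.0 - 12.99*I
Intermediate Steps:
j = I*sqrt(3) (j = sqrt(-3) = I*sqrt(3) ≈ 1.732*I)
Q(C, F) = -21/2 + I*sqrt(3)/4 (Q(C, F) = -9 + (I*sqrt(3) - 6)/4 = -9 + (-6 + I*sqrt(3))/4 = -9 + (-3/2 + I*sqrt(3)/4) = -21/2 + I*sqrt(3)/4)
-30*Q(3, 1) - 72 = -30*(-21/2 + I*sqrt(3)/4) - 72 = (315 - 15*I*sqrt(3)/2) - 72 = 243 - 15*I*sqrt(3)/2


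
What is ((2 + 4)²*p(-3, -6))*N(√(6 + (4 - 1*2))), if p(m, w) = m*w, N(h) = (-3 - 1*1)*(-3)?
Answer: 7776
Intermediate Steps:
N(h) = 12 (N(h) = (-3 - 1)*(-3) = -4*(-3) = 12)
((2 + 4)²*p(-3, -6))*N(√(6 + (4 - 1*2))) = ((2 + 4)²*(-3*(-6)))*12 = (6²*18)*12 = (36*18)*12 = 648*12 = 7776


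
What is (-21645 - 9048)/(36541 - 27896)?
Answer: -2361/665 ≈ -3.5504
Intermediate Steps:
(-21645 - 9048)/(36541 - 27896) = -30693/8645 = -30693*1/8645 = -2361/665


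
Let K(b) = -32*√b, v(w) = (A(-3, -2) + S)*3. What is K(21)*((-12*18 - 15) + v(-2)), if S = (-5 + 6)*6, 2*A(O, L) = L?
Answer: 6912*√21 ≈ 31675.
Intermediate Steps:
A(O, L) = L/2
S = 6 (S = 1*6 = 6)
v(w) = 15 (v(w) = ((½)*(-2) + 6)*3 = (-1 + 6)*3 = 5*3 = 15)
K(21)*((-12*18 - 15) + v(-2)) = (-32*√21)*((-12*18 - 15) + 15) = (-32*√21)*((-216 - 15) + 15) = (-32*√21)*(-231 + 15) = -32*√21*(-216) = 6912*√21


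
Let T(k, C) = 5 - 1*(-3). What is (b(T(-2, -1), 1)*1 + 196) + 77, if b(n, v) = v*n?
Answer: 281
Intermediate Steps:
T(k, C) = 8 (T(k, C) = 5 + 3 = 8)
b(n, v) = n*v
(b(T(-2, -1), 1)*1 + 196) + 77 = ((8*1)*1 + 196) + 77 = (8*1 + 196) + 77 = (8 + 196) + 77 = 204 + 77 = 281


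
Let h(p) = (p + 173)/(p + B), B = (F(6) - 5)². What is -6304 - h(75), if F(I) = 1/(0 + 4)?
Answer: -9844512/1561 ≈ -6306.5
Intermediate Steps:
F(I) = ¼ (F(I) = 1/4 = ¼)
B = 361/16 (B = (¼ - 5)² = (-19/4)² = 361/16 ≈ 22.563)
h(p) = (173 + p)/(361/16 + p) (h(p) = (p + 173)/(p + 361/16) = (173 + p)/(361/16 + p))
-6304 - h(75) = -6304 - 16*(173 + 75)/(361 + 16*75) = -6304 - 16*248/(361 + 1200) = -6304 - 16*248/1561 = -6304 - 1*3968/1561 = -6304 - 3968/1561 = -9844512/1561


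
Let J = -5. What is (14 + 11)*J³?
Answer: -3125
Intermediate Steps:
(14 + 11)*J³ = (14 + 11)*(-5)³ = 25*(-125) = -3125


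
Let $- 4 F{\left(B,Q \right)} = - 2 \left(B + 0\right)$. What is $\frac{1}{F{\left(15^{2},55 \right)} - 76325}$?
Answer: $- \frac{2}{152425} \approx -1.3121 \cdot 10^{-5}$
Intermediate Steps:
$F{\left(B,Q \right)} = \frac{B}{2}$ ($F{\left(B,Q \right)} = - \frac{\left(-2\right) \left(B + 0\right)}{4} = - \frac{\left(-2\right) B}{4} = \frac{B}{2}$)
$\frac{1}{F{\left(15^{2},55 \right)} - 76325} = \frac{1}{\frac{15^{2}}{2} - 76325} = \frac{1}{\frac{1}{2} \cdot 225 - 76325} = \frac{1}{\frac{225}{2} - 76325} = \frac{1}{- \frac{152425}{2}} = - \frac{2}{152425}$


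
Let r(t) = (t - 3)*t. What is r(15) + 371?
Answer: 551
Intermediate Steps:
r(t) = t*(-3 + t) (r(t) = (-3 + t)*t = t*(-3 + t))
r(15) + 371 = 15*(-3 + 15) + 371 = 15*12 + 371 = 180 + 371 = 551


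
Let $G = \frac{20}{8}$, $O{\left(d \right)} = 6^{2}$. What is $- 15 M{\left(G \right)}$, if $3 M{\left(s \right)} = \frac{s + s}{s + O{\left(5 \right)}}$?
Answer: $- \frac{50}{77} \approx -0.64935$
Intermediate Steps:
$O{\left(d \right)} = 36$
$G = \frac{5}{2}$ ($G = 20 \cdot \frac{1}{8} = \frac{5}{2} \approx 2.5$)
$M{\left(s \right)} = \frac{2 s}{3 \left(36 + s\right)}$ ($M{\left(s \right)} = \frac{\left(s + s\right) \frac{1}{s + 36}}{3} = \frac{2 s \frac{1}{36 + s}}{3} = \frac{2 s}{3 \left(36 + s\right)}$)
$- 15 M{\left(G \right)} = - 15 \cdot \frac{2}{3} \cdot \frac{5}{2} \frac{1}{36 + \frac{5}{2}} = - 15 \cdot \frac{2}{3} \cdot \frac{5}{2} \frac{1}{\frac{77}{2}} = - 15 \cdot \frac{2}{3} \cdot \frac{5}{2} \cdot \frac{2}{77} = \left(-15\right) \frac{10}{231} = - \frac{50}{77}$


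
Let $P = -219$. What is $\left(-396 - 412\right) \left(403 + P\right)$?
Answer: $-148672$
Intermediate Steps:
$\left(-396 - 412\right) \left(403 + P\right) = \left(-396 - 412\right) \left(403 - 219\right) = \left(-808\right) 184 = -148672$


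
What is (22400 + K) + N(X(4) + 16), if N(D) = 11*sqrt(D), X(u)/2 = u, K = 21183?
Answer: 43583 + 22*sqrt(6) ≈ 43637.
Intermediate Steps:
X(u) = 2*u
(22400 + K) + N(X(4) + 16) = (22400 + 21183) + 11*sqrt(2*4 + 16) = 43583 + 11*sqrt(8 + 16) = 43583 + 11*sqrt(24) = 43583 + 11*(2*sqrt(6)) = 43583 + 22*sqrt(6)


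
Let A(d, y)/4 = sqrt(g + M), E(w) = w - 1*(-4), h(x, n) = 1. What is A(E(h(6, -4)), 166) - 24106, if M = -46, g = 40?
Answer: -24106 + 4*I*sqrt(6) ≈ -24106.0 + 9.798*I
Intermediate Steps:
E(w) = 4 + w (E(w) = w + 4 = 4 + w)
A(d, y) = 4*I*sqrt(6) (A(d, y) = 4*sqrt(40 - 46) = 4*sqrt(-6) = 4*(I*sqrt(6)) = 4*I*sqrt(6))
A(E(h(6, -4)), 166) - 24106 = 4*I*sqrt(6) - 24106 = -24106 + 4*I*sqrt(6)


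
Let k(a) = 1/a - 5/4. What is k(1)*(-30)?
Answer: 15/2 ≈ 7.5000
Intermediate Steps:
k(a) = -5/4 + 1/a (k(a) = 1/a - 5*¼ = 1/a - 5/4 = -5/4 + 1/a)
k(1)*(-30) = (-5/4 + 1/1)*(-30) = (-5/4 + 1)*(-30) = -¼*(-30) = 15/2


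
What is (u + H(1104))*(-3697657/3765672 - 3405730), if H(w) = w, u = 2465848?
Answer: -3954791041330378073/470709 ≈ -8.4018e+12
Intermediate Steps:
(u + H(1104))*(-3697657/3765672 - 3405730) = (2465848 + 1104)*(-3697657/3765672 - 3405730) = 2466952*(-3697657*1/3765672 - 3405730) = 2466952*(-3697657/3765672 - 3405730) = 2466952*(-12824865798217/3765672) = -3954791041330378073/470709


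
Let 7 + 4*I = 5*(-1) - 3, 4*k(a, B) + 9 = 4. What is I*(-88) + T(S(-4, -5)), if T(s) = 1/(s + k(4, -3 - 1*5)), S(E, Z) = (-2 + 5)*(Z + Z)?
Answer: 41246/125 ≈ 329.97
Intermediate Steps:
S(E, Z) = 6*Z (S(E, Z) = 3*(2*Z) = 6*Z)
k(a, B) = -5/4 (k(a, B) = -9/4 + (1/4)*4 = -9/4 + 1 = -5/4)
T(s) = 1/(-5/4 + s) (T(s) = 1/(s - 5/4) = 1/(-5/4 + s))
I = -15/4 (I = -7/4 + (5*(-1) - 3)/4 = -7/4 + (-5 - 3)/4 = -7/4 + (1/4)*(-8) = -7/4 - 2 = -15/4 ≈ -3.7500)
I*(-88) + T(S(-4, -5)) = -15/4*(-88) + 4/(-5 + 4*(6*(-5))) = 330 + 4/(-5 + 4*(-30)) = 330 + 4/(-5 - 120) = 330 + 4/(-125) = 330 + 4*(-1/125) = 330 - 4/125 = 41246/125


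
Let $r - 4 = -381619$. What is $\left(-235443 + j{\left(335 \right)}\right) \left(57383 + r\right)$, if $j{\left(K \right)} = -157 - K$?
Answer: $76497676920$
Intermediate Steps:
$r = -381615$ ($r = 4 - 381619 = -381615$)
$\left(-235443 + j{\left(335 \right)}\right) \left(57383 + r\right) = \left(-235443 - 492\right) \left(57383 - 381615\right) = \left(-235443 - 492\right) \left(-324232\right) = \left(-235935\right) \left(-324232\right) = 76497676920$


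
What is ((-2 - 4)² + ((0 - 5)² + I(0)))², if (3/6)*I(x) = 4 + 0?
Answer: 4761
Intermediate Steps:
I(x) = 8 (I(x) = 2*(4 + 0) = 2*4 = 8)
((-2 - 4)² + ((0 - 5)² + I(0)))² = ((-2 - 4)² + ((0 - 5)² + 8))² = ((-6)² + ((-5)² + 8))² = (36 + (25 + 8))² = (36 + 33)² = 69² = 4761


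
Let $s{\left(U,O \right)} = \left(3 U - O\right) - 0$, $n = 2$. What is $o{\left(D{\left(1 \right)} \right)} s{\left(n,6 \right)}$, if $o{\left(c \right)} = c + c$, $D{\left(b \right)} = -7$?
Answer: $0$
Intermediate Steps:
$s{\left(U,O \right)} = - O + 3 U$ ($s{\left(U,O \right)} = \left(- O + 3 U\right) + 0 = - O + 3 U$)
$o{\left(c \right)} = 2 c$
$o{\left(D{\left(1 \right)} \right)} s{\left(n,6 \right)} = 2 \left(-7\right) \left(\left(-1\right) 6 + 3 \cdot 2\right) = - 14 \left(-6 + 6\right) = \left(-14\right) 0 = 0$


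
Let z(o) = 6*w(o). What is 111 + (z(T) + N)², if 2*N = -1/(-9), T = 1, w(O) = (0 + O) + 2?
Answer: 141589/324 ≈ 437.00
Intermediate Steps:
w(O) = 2 + O (w(O) = O + 2 = 2 + O)
N = 1/18 (N = (-1/(-9))/2 = (-1*(-⅑))/2 = (½)*(⅑) = 1/18 ≈ 0.055556)
z(o) = 12 + 6*o (z(o) = 6*(2 + o) = 12 + 6*o)
111 + (z(T) + N)² = 111 + ((12 + 6*1) + 1/18)² = 111 + ((12 + 6) + 1/18)² = 111 + (18 + 1/18)² = 111 + (325/18)² = 111 + 105625/324 = 141589/324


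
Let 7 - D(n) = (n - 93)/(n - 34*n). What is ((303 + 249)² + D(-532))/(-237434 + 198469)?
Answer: -5349506941/684069540 ≈ -7.8201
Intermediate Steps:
D(n) = 7 + (-93 + n)/(33*n) (D(n) = 7 - (n - 93)/(n - 34*n) = 7 - (-93 + n)/((-33*n)) = 7 - (-93 + n)*(-1/(33*n)) = 7 - (-1)*(-93 + n)/(33*n) = 7 + (-93 + n)/(33*n))
((303 + 249)² + D(-532))/(-237434 + 198469) = ((303 + 249)² + (1/33)*(-93 + 232*(-532))/(-532))/(-237434 + 198469) = (552² + (1/33)*(-1/532)*(-93 - 123424))/(-38965) = (304704 + (1/33)*(-1/532)*(-123517))*(-1/38965) = (304704 + 123517/17556)*(-1/38965) = (5349506941/17556)*(-1/38965) = -5349506941/684069540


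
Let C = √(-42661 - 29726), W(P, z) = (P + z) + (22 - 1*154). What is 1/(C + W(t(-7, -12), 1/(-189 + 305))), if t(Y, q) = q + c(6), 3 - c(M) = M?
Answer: -1977916/1264776073 - 40368*I*√8043/1264776073 ≈ -0.0015638 - 0.0028624*I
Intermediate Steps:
c(M) = 3 - M
t(Y, q) = -3 + q (t(Y, q) = q + (3 - 1*6) = q + (3 - 6) = q - 3 = -3 + q)
W(P, z) = -132 + P + z (W(P, z) = (P + z) + (22 - 154) = (P + z) - 132 = -132 + P + z)
C = 3*I*√8043 (C = √(-72387) = 3*I*√8043 ≈ 269.05*I)
1/(C + W(t(-7, -12), 1/(-189 + 305))) = 1/(3*I*√8043 + (-132 + (-3 - 12) + 1/(-189 + 305))) = 1/(3*I*√8043 + (-132 - 15 + 1/116)) = 1/(3*I*√8043 - 17051/116) = 1/(-17051/116 + 3*I*√8043)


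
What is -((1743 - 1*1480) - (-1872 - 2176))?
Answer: -4311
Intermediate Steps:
-((1743 - 1*1480) - (-1872 - 2176)) = -((1743 - 1480) - 1*(-4048)) = -(263 + 4048) = -1*4311 = -4311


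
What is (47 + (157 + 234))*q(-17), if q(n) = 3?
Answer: 1314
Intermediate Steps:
(47 + (157 + 234))*q(-17) = (47 + (157 + 234))*3 = (47 + 391)*3 = 438*3 = 1314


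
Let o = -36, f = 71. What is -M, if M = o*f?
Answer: 2556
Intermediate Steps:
M = -2556 (M = -36*71 = -2556)
-M = -1*(-2556) = 2556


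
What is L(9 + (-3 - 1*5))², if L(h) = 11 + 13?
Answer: 576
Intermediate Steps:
L(h) = 24
L(9 + (-3 - 1*5))² = 24² = 576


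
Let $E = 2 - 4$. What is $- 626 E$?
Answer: $1252$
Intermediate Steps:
$E = -2$ ($E = 2 - 4 = -2$)
$- 626 E = \left(-626\right) \left(-2\right) = 1252$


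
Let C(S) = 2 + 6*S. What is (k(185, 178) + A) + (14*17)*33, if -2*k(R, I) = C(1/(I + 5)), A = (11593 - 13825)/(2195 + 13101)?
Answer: 915892165/116632 ≈ 7852.8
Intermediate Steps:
A = -279/1912 (A = -2232/15296 = -2232*1/15296 = -279/1912 ≈ -0.14592)
k(R, I) = -1 - 3/(5 + I) (k(R, I) = -(2 + 6/(I + 5))/2 = -(2 + 6/(5 + I))/2 = -1 - 3/(5 + I))
(k(185, 178) + A) + (14*17)*33 = ((-8 - 1*178)/(5 + 178) - 279/1912) + (14*17)*33 = ((-8 - 178)/183 - 279/1912) + 238*33 = ((1/183)*(-186) - 279/1912) + 7854 = (-62/61 - 279/1912) + 7854 = -135563/116632 + 7854 = 915892165/116632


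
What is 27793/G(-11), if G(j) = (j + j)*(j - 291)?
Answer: 27793/6644 ≈ 4.1832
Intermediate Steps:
G(j) = 2*j*(-291 + j) (G(j) = (2*j)*(-291 + j) = 2*j*(-291 + j))
27793/G(-11) = 27793/((2*(-11)*(-291 - 11))) = 27793/((2*(-11)*(-302))) = 27793/6644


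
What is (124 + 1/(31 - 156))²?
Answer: 240219001/15625 ≈ 15374.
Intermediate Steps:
(124 + 1/(31 - 156))² = (124 + 1/(-125))² = (124 - 1/125)² = (15499/125)² = 240219001/15625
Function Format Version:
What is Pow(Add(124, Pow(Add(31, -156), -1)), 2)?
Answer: Rational(240219001, 15625) ≈ 15374.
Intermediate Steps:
Pow(Add(124, Pow(Add(31, -156), -1)), 2) = Pow(Add(124, Pow(-125, -1)), 2) = Pow(Add(124, Rational(-1, 125)), 2) = Pow(Rational(15499, 125), 2) = Rational(240219001, 15625)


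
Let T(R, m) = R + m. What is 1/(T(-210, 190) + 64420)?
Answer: 1/64400 ≈ 1.5528e-5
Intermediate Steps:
1/(T(-210, 190) + 64420) = 1/((-210 + 190) + 64420) = 1/(-20 + 64420) = 1/64400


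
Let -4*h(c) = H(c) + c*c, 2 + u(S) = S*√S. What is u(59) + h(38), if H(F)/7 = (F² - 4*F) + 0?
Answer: -2624 + 59*√59 ≈ -2170.8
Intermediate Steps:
H(F) = -28*F + 7*F² (H(F) = 7*((F² - 4*F) + 0) = 7*(F² - 4*F) = -28*F + 7*F²)
u(S) = -2 + S^(3/2) (u(S) = -2 + S*√S = -2 + S^(3/2))
h(c) = -c²/4 - 7*c*(-4 + c)/4 (h(c) = -(7*c*(-4 + c) + c*c)/4 = -(7*c*(-4 + c) + c²)/4 = -(c² + 7*c*(-4 + c))/4 = -c²/4 - 7*c*(-4 + c)/4)
u(59) + h(38) = (-2 + 59^(3/2)) + 38*(7 - 2*38) = (-2 + 59*√59) + 38*(7 - 76) = (-2 + 59*√59) + 38*(-69) = (-2 + 59*√59) - 2622 = -2624 + 59*√59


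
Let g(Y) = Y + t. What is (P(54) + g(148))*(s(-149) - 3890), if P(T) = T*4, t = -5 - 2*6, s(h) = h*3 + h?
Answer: -1556642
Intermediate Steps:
s(h) = 4*h (s(h) = 3*h + h = 4*h)
t = -17 (t = -5 - 12 = -17)
P(T) = 4*T
g(Y) = -17 + Y (g(Y) = Y - 17 = -17 + Y)
(P(54) + g(148))*(s(-149) - 3890) = (4*54 + (-17 + 148))*(4*(-149) - 3890) = (216 + 131)*(-596 - 3890) = 347*(-4486) = -1556642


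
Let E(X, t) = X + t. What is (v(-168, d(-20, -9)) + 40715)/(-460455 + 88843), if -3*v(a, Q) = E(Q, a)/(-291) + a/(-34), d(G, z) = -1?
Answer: -302111999/2757546846 ≈ -0.10956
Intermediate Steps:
v(a, Q) = Q/873 + 325*a/29682 (v(a, Q) = -((Q + a)/(-291) + a/(-34))/3 = -((Q + a)*(-1/291) + a*(-1/34))/3 = -((-Q/291 - a/291) - a/34)/3 = -(-325*a/9894 - Q/291)/3 = Q/873 + 325*a/29682)
(v(-168, d(-20, -9)) + 40715)/(-460455 + 88843) = (((1/873)*(-1) + (325/29682)*(-168)) + 40715)/(-460455 + 88843) = ((-1/873 - 9100/4947) + 40715)/(-371612) = (-27317/14841 + 40715)*(-1/371612) = (604223998/14841)*(-1/371612) = -302111999/2757546846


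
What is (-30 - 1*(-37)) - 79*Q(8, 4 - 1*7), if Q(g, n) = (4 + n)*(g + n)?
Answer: -388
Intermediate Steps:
(-30 - 1*(-37)) - 79*Q(8, 4 - 1*7) = (-30 - 1*(-37)) - 79*((4 - 1*7)² + 4*8 + 4*(4 - 1*7) + 8*(4 - 1*7)) = (-30 + 37) - 79*((4 - 7)² + 32 + 4*(4 - 7) + 8*(4 - 7)) = 7 - 79*((-3)² + 32 + 4*(-3) + 8*(-3)) = 7 - 79*(9 + 32 - 12 - 24) = 7 - 79*5 = 7 - 395 = -388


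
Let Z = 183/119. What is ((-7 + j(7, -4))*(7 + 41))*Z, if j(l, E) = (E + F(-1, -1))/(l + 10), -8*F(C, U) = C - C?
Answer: -1080432/2023 ≈ -534.07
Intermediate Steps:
F(C, U) = 0 (F(C, U) = -(C - C)/8 = -1/8*0 = 0)
Z = 183/119 (Z = 183*(1/119) = 183/119 ≈ 1.5378)
j(l, E) = E/(10 + l) (j(l, E) = (E + 0)/(l + 10) = E/(10 + l))
((-7 + j(7, -4))*(7 + 41))*Z = ((-7 - 4/(10 + 7))*(7 + 41))*(183/119) = ((-7 - 4/17)*48)*(183/119) = -123/17*48*(183/119) = -5904/17*183/119 = -1080432/2023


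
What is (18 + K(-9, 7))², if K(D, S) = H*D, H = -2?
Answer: 1296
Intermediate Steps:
K(D, S) = -2*D
(18 + K(-9, 7))² = (18 - 2*(-9))² = (18 + 18)² = 36² = 1296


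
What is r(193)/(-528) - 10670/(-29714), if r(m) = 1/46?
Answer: 129561623/360846816 ≈ 0.35905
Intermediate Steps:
r(m) = 1/46
r(193)/(-528) - 10670/(-29714) = (1/46)/(-528) - 10670/(-29714) = (1/46)*(-1/528) - 10670*(-1/29714) = -1/24288 + 5335/14857 = 129561623/360846816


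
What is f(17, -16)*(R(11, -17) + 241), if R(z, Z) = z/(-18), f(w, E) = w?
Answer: 73559/18 ≈ 4086.6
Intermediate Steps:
R(z, Z) = -z/18 (R(z, Z) = z*(-1/18) = -z/18)
f(17, -16)*(R(11, -17) + 241) = 17*(-1/18*11 + 241) = 17*(-11/18 + 241) = 17*(4327/18) = 73559/18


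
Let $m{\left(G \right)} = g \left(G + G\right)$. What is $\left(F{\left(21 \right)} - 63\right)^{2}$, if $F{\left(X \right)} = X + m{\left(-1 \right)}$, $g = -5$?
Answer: $1024$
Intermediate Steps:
$m{\left(G \right)} = - 10 G$ ($m{\left(G \right)} = - 5 \left(G + G\right) = - 5 \cdot 2 G = - 10 G$)
$F{\left(X \right)} = 10 + X$ ($F{\left(X \right)} = X - -10 = X + 10 = 10 + X$)
$\left(F{\left(21 \right)} - 63\right)^{2} = \left(\left(10 + 21\right) - 63\right)^{2} = \left(31 - 63\right)^{2} = \left(-32\right)^{2} = 1024$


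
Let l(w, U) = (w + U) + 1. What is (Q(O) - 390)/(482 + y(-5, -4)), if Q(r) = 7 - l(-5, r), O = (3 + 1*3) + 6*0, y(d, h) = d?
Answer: -385/477 ≈ -0.80713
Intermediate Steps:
l(w, U) = 1 + U + w (l(w, U) = (U + w) + 1 = 1 + U + w)
O = 6 (O = (3 + 3) + 0 = 6 + 0 = 6)
Q(r) = 11 - r (Q(r) = 7 - (1 + r - 5) = 7 - (-4 + r) = 7 + (4 - r) = 11 - r)
(Q(O) - 390)/(482 + y(-5, -4)) = ((11 - 1*6) - 390)/(482 - 5) = ((11 - 6) - 390)/477 = (5 - 390)*(1/477) = -385*1/477 = -385/477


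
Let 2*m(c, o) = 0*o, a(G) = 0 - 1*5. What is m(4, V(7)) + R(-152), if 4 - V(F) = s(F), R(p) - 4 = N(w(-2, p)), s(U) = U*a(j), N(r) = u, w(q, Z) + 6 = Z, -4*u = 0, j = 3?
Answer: 4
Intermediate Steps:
u = 0 (u = -¼*0 = 0)
a(G) = -5 (a(G) = 0 - 5 = -5)
w(q, Z) = -6 + Z
N(r) = 0
s(U) = -5*U (s(U) = U*(-5) = -5*U)
R(p) = 4 (R(p) = 4 + 0 = 4)
V(F) = 4 + 5*F (V(F) = 4 - (-5)*F = 4 + 5*F)
m(c, o) = 0 (m(c, o) = (0*o)/2 = (½)*0 = 0)
m(4, V(7)) + R(-152) = 0 + 4 = 4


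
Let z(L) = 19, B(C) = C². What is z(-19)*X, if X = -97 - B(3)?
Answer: -2014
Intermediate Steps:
X = -106 (X = -97 - 1*3² = -97 - 1*9 = -97 - 9 = -106)
z(-19)*X = 19*(-106) = -2014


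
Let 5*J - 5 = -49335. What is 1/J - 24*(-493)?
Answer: 116734511/9866 ≈ 11832.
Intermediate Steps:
J = -9866 (J = 1 + (⅕)*(-49335) = 1 - 9867 = -9866)
1/J - 24*(-493) = 1/(-9866) - 24*(-493) = -1/9866 + 11832 = 116734511/9866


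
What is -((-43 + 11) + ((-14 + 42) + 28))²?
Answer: -576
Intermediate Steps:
-((-43 + 11) + ((-14 + 42) + 28))² = -(-32 + (28 + 28))² = -(-32 + 56)² = -1*24² = -1*576 = -576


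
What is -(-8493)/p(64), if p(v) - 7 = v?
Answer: 8493/71 ≈ 119.62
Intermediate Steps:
p(v) = 7 + v
-(-8493)/p(64) = -(-8493)/(7 + 64) = -(-8493)/71 = -1*(-8493/71) = 8493/71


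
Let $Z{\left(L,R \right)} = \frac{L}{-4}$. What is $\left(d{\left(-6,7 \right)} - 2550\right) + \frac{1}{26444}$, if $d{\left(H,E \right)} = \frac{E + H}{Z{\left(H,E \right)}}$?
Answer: $- \frac{202243709}{79332} \approx -2549.3$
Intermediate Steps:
$Z{\left(L,R \right)} = - \frac{L}{4}$ ($Z{\left(L,R \right)} = L \left(- \frac{1}{4}\right) = - \frac{L}{4}$)
$d{\left(H,E \right)} = - \frac{4 \left(E + H\right)}{H}$ ($d{\left(H,E \right)} = \frac{E + H}{\left(- \frac{1}{4}\right) H} = \left(E + H\right) \left(- \frac{4}{H}\right) = - \frac{4 \left(E + H\right)}{H}$)
$\left(d{\left(-6,7 \right)} - 2550\right) + \frac{1}{26444} = \left(\left(-4 - \frac{28}{-6}\right) - 2550\right) + \frac{1}{26444} = \left(\left(-4 - 28 \left(- \frac{1}{6}\right)\right) - 2550\right) + \frac{1}{26444} = \left(\left(-4 + \frac{14}{3}\right) - 2550\right) + \frac{1}{26444} = \left(\frac{2}{3} - 2550\right) + \frac{1}{26444} = - \frac{7648}{3} + \frac{1}{26444} = - \frac{202243709}{79332}$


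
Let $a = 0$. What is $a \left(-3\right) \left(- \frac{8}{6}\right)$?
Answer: $0$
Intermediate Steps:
$a \left(-3\right) \left(- \frac{8}{6}\right) = 0 \left(-3\right) \left(- \frac{8}{6}\right) = 0 \left(\left(-8\right) \frac{1}{6}\right) = 0 \left(- \frac{4}{3}\right) = 0$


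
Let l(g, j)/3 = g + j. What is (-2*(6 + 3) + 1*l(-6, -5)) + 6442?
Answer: 6391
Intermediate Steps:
l(g, j) = 3*g + 3*j (l(g, j) = 3*(g + j) = 3*g + 3*j)
(-2*(6 + 3) + 1*l(-6, -5)) + 6442 = (-2*(6 + 3) + 1*(3*(-6) + 3*(-5))) + 6442 = (-2*9 + 1*(-18 - 15)) + 6442 = (-18 + 1*(-33)) + 6442 = (-18 - 33) + 6442 = -51 + 6442 = 6391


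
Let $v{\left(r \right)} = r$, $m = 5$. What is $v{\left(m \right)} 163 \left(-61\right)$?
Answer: $-49715$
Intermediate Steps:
$v{\left(m \right)} 163 \left(-61\right) = 5 \cdot 163 \left(-61\right) = 815 \left(-61\right) = -49715$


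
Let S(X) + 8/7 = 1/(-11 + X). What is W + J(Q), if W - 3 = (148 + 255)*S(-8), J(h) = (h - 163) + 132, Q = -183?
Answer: -92140/133 ≈ -692.78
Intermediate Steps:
J(h) = -31 + h (J(h) = (-163 + h) + 132 = -31 + h)
S(X) = -8/7 + 1/(-11 + X)
W = -63678/133 (W = 3 + (148 + 255)*((95 - 8*(-8))/(7*(-11 - 8))) = 3 + 403*((⅐)*(95 + 64)/(-19)) = 3 + 403*((⅐)*(-1/19)*159) = 3 + 403*(-159/133) = 3 - 64077/133 = -63678/133 ≈ -478.78)
W + J(Q) = -63678/133 + (-31 - 183) = -63678/133 - 214 = -92140/133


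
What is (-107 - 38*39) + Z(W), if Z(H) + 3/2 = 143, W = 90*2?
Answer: -2895/2 ≈ -1447.5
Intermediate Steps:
W = 180
Z(H) = 283/2 (Z(H) = -3/2 + 143 = 283/2)
(-107 - 38*39) + Z(W) = (-107 - 38*39) + 283/2 = (-107 - 1482) + 283/2 = -1589 + 283/2 = -2895/2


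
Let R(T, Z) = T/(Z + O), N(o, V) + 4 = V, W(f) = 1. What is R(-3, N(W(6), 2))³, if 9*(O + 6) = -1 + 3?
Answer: 19683/343000 ≈ 0.057385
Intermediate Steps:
O = -52/9 (O = -6 + (-1 + 3)/9 = -6 + (⅑)*2 = -6 + 2/9 = -52/9 ≈ -5.7778)
N(o, V) = -4 + V
R(T, Z) = T/(-52/9 + Z) (R(T, Z) = T/(Z - 52/9) = T/(-52/9 + Z))
R(-3, N(W(6), 2))³ = (9*(-3)/(-52 + 9*(-4 + 2)))³ = (9*(-3)/(-52 + 9*(-2)))³ = (9*(-3)/(-52 - 18))³ = (9*(-3)/(-70))³ = (9*(-3)*(-1/70))³ = (27/70)³ = 19683/343000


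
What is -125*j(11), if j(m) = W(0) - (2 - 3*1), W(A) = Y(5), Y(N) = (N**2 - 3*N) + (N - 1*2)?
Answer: -1750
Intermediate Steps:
Y(N) = -2 + N**2 - 2*N (Y(N) = (N**2 - 3*N) + (N - 2) = (N**2 - 3*N) + (-2 + N) = -2 + N**2 - 2*N)
W(A) = 13 (W(A) = -2 + 5**2 - 2*5 = -2 + 25 - 10 = 13)
j(m) = 14 (j(m) = 13 - (2 - 3*1) = 13 - (2 - 3) = 13 - 1*(-1) = 13 + 1 = 14)
-125*j(11) = -125*14 = -1750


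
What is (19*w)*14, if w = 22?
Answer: 5852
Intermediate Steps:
(19*w)*14 = (19*22)*14 = 418*14 = 5852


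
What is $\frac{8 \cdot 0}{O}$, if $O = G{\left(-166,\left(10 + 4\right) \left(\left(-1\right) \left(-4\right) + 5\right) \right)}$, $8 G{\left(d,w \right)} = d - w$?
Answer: $0$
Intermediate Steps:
$G{\left(d,w \right)} = - \frac{w}{8} + \frac{d}{8}$ ($G{\left(d,w \right)} = \frac{d - w}{8} = - \frac{w}{8} + \frac{d}{8}$)
$O = - \frac{73}{2}$ ($O = - \frac{\left(10 + 4\right) \left(\left(-1\right) \left(-4\right) + 5\right)}{8} + \frac{1}{8} \left(-166\right) = - \frac{14 \left(4 + 5\right)}{8} - \frac{83}{4} = - \frac{14 \cdot 9}{8} - \frac{83}{4} = \left(- \frac{1}{8}\right) 126 - \frac{83}{4} = - \frac{63}{4} - \frac{83}{4} = - \frac{73}{2} \approx -36.5$)
$\frac{8 \cdot 0}{O} = \frac{8 \cdot 0}{- \frac{73}{2}} = \left(- \frac{2}{73}\right) 0 = 0$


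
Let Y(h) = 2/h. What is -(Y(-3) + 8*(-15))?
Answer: 362/3 ≈ 120.67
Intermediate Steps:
-(Y(-3) + 8*(-15)) = -(2/(-3) + 8*(-15)) = -(2*(-1/3) - 120) = -(-2/3 - 120) = -1*(-362/3) = 362/3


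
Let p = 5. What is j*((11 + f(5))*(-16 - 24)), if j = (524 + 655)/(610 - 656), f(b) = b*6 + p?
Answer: 47160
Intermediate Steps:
f(b) = 5 + 6*b (f(b) = b*6 + 5 = 6*b + 5 = 5 + 6*b)
j = -1179/46 (j = 1179/(-46) = 1179*(-1/46) = -1179/46 ≈ -25.630)
j*((11 + f(5))*(-16 - 24)) = -1179*(11 + (5 + 6*5))*(-16 - 24)/46 = -1179*(11 + (5 + 30))*(-40)/46 = -1179*(11 + 35)*(-40)/46 = -1179*(-40) = -1179/46*(-1840) = 47160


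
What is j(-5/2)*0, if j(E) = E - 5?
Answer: 0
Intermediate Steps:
j(E) = -5 + E
j(-5/2)*0 = (-5 - 5/2)*0 = -15/2*0 = 0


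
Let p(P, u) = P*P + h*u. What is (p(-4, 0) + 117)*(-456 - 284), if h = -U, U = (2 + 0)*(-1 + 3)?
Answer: -98420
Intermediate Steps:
U = 4 (U = 2*2 = 4)
h = -4 (h = -1*4 = -4)
p(P, u) = P**2 - 4*u (p(P, u) = P*P - 4*u = P**2 - 4*u)
(p(-4, 0) + 117)*(-456 - 284) = (((-4)**2 - 4*0) + 117)*(-456 - 284) = ((16 + 0) + 117)*(-740) = (16 + 117)*(-740) = 133*(-740) = -98420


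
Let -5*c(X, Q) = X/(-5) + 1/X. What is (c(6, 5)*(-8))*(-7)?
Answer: 868/75 ≈ 11.573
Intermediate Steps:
c(X, Q) = -1/(5*X) + X/25 (c(X, Q) = -(X/(-5) + 1/X)/5 = -(X*(-⅕) + 1/X)/5 = -(-X/5 + 1/X)/5 = -(1/X - X/5)/5 = -1/(5*X) + X/25)
(c(6, 5)*(-8))*(-7) = (((1/25)*(-5 + 6²)/6)*(-8))*(-7) = (((1/25)*(⅙)*(-5 + 36))*(-8))*(-7) = (((1/25)*(⅙)*31)*(-8))*(-7) = ((31/150)*(-8))*(-7) = -124/75*(-7) = 868/75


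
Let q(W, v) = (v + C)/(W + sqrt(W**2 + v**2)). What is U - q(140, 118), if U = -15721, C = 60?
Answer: -54718571/3481 - 1513*sqrt(29)/3481 ≈ -15722.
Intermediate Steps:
q(W, v) = (60 + v)/(W + sqrt(W**2 + v**2)) (q(W, v) = (v + 60)/(W + sqrt(W**2 + v**2)) = (60 + v)/(W + sqrt(W**2 + v**2)))
U - q(140, 118) = -15721 - (60 + 118)/(140 + sqrt(140**2 + 118**2)) = -15721 - 178/(140 + sqrt(19600 + 13924)) = -15721 - 178/(140 + sqrt(33524)) = -15721 - 178/(140 + 34*sqrt(29))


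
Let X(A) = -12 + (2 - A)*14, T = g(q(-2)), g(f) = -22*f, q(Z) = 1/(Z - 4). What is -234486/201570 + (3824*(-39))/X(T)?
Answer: 7513264587/1780535 ≈ 4219.7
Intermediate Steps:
q(Z) = 1/(-4 + Z)
T = 11/3 (T = -22/(-4 - 2) = -22/(-6) = -22*(-⅙) = 11/3 ≈ 3.6667)
X(A) = 16 - 14*A (X(A) = -12 + (28 - 14*A) = 16 - 14*A)
-234486/201570 + (3824*(-39))/X(T) = -234486/201570 + (3824*(-39))/(16 - 14*11/3) = -234486*1/201570 - 149136/(16 - 154/3) = -39081/33595 - 149136/(-106/3) = -39081/33595 - 149136*(-3/106) = -39081/33595 + 223704/53 = 7513264587/1780535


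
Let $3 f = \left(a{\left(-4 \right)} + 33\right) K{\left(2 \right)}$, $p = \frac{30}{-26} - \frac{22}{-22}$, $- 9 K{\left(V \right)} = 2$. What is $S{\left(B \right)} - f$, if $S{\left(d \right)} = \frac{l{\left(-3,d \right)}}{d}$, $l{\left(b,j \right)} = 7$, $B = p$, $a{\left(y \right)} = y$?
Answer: $- \frac{2341}{54} \approx -43.352$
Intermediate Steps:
$K{\left(V \right)} = - \frac{2}{9}$ ($K{\left(V \right)} = \left(- \frac{1}{9}\right) 2 = - \frac{2}{9}$)
$p = - \frac{2}{13}$ ($p = 30 \left(- \frac{1}{26}\right) - -1 = - \frac{15}{13} + 1 = - \frac{2}{13} \approx -0.15385$)
$B = - \frac{2}{13} \approx -0.15385$
$f = - \frac{58}{27}$ ($f = \frac{\left(-4 + 33\right) \left(- \frac{2}{9}\right)}{3} = \frac{29 \left(- \frac{2}{9}\right)}{3} = \frac{1}{3} \left(- \frac{58}{9}\right) = - \frac{58}{27} \approx -2.1481$)
$S{\left(d \right)} = \frac{7}{d}$
$S{\left(B \right)} - f = \frac{7}{- \frac{2}{13}} - - \frac{58}{27} = 7 \left(- \frac{13}{2}\right) + \frac{58}{27} = - \frac{91}{2} + \frac{58}{27} = - \frac{2341}{54}$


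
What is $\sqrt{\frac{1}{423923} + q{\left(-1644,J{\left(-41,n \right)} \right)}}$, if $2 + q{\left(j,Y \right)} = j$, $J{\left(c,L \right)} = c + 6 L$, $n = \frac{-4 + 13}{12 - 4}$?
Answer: $\frac{i \sqrt{295803828119211}}{423923} \approx 40.571 i$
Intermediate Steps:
$n = \frac{9}{8} \approx 1.125$
$q{\left(j,Y \right)} = -2 + j$
$\sqrt{\frac{1}{423923} + q{\left(-1644,J{\left(-41,n \right)} \right)}} = \sqrt{\frac{1}{423923} - 1646} = \sqrt{- \frac{697777257}{423923}} = \frac{i \sqrt{295803828119211}}{423923}$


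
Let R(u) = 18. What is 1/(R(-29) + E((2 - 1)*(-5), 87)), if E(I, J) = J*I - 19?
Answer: -1/436 ≈ -0.0022936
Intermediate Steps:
E(I, J) = -19 + I*J (E(I, J) = I*J - 19 = -19 + I*J)
1/(R(-29) + E((2 - 1)*(-5), 87)) = 1/(18 + (-19 + ((2 - 1)*(-5))*87)) = 1/(18 + (-19 + (1*(-5))*87)) = 1/(18 + (-19 - 5*87)) = 1/(18 + (-19 - 435)) = 1/(18 - 454) = 1/(-436) = -1/436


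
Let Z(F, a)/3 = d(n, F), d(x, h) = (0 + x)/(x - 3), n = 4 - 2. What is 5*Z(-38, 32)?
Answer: -30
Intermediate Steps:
n = 2
d(x, h) = x/(-3 + x)
Z(F, a) = -6 (Z(F, a) = 3*(2/(-3 + 2)) = 3*(2/(-1)) = 3*(2*(-1)) = 3*(-2) = -6)
5*Z(-38, 32) = 5*(-6) = -30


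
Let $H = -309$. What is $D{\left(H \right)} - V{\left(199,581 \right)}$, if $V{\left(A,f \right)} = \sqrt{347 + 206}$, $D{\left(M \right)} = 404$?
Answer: $404 - \sqrt{553} \approx 380.48$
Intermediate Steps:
$V{\left(A,f \right)} = \sqrt{553}$
$D{\left(H \right)} - V{\left(199,581 \right)} = 404 - \sqrt{553}$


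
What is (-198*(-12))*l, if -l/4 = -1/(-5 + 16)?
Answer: 864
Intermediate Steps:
l = 4/11 (l = -4*(-1)/(-5 + 16) = -4*(-1)/11 = -4*(-1/11) = 4/11 ≈ 0.36364)
(-198*(-12))*l = -198*(-12)*(4/11) = 2376*(4/11) = 864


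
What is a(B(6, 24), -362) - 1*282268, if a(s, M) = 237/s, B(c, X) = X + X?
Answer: -4516209/16 ≈ -2.8226e+5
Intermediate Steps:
B(c, X) = 2*X
a(B(6, 24), -362) - 1*282268 = 237/((2*24)) - 1*282268 = 237/48 - 282268 = 237*(1/48) - 282268 = 79/16 - 282268 = -4516209/16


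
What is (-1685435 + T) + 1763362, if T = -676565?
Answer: -598638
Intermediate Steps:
(-1685435 + T) + 1763362 = (-1685435 - 676565) + 1763362 = -2362000 + 1763362 = -598638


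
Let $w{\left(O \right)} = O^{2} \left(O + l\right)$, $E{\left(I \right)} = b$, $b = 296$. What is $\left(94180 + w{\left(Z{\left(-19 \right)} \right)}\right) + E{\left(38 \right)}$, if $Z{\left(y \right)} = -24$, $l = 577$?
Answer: $413004$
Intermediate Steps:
$E{\left(I \right)} = 296$
$w{\left(O \right)} = O^{2} \left(577 + O\right)$ ($w{\left(O \right)} = O^{2} \left(O + 577\right) = O^{2} \left(577 + O\right)$)
$\left(94180 + w{\left(Z{\left(-19 \right)} \right)}\right) + E{\left(38 \right)} = \left(94180 + \left(-24\right)^{2} \left(577 - 24\right)\right) + 296 = \left(94180 + 576 \cdot 553\right) + 296 = \left(94180 + 318528\right) + 296 = 412708 + 296 = 413004$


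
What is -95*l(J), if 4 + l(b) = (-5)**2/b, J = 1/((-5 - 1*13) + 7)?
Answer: 26505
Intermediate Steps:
J = -1/11 (J = 1/((-5 - 13) + 7) = 1/(-18 + 7) = 1/(-11) = -1/11 ≈ -0.090909)
l(b) = -4 + 25/b (l(b) = -4 + (-5)**2/b = -4 + 25/b)
-95*l(J) = -95*(-4 + 25/(-1/11)) = -95*(-4 + 25*(-11)) = -95*(-4 - 275) = -95*(-279) = 26505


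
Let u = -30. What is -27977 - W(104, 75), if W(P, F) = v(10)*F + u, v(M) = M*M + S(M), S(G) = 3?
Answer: -35672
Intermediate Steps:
v(M) = 3 + M**2 (v(M) = M*M + 3 = M**2 + 3 = 3 + M**2)
W(P, F) = -30 + 103*F (W(P, F) = (3 + 10**2)*F - 30 = (3 + 100)*F - 30 = 103*F - 30 = -30 + 103*F)
-27977 - W(104, 75) = -27977 - (-30 + 103*75) = -27977 - (-30 + 7725) = -27977 - 1*7695 = -27977 - 7695 = -35672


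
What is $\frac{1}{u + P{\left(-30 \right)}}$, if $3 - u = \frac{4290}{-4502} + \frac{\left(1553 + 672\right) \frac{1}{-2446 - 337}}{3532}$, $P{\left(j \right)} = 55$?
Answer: $\frac{22126330556}{1304416578343} \approx 0.016963$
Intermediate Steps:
$u = \frac{87468397763}{22126330556}$ ($u = 3 - \left(\frac{4290}{-4502} + \frac{\left(1553 + 672\right) \frac{1}{-2446 - 337}}{3532}\right) = 3 - \left(4290 \left(- \frac{1}{4502}\right) + \frac{2225}{-2783} \cdot \frac{1}{3532}\right) = 3 - \left(- \frac{2145}{2251} + 2225 \left(- \frac{1}{2783}\right) \frac{1}{3532}\right) = 3 - \left(- \frac{2145}{2251} - \frac{2225}{9829556}\right) = 3 - - \frac{21089406095}{22126330556} = 3 + \frac{21089406095}{22126330556} = \frac{87468397763}{22126330556} \approx 3.9531$)
$\frac{1}{u + P{\left(-30 \right)}} = \frac{1}{\frac{87468397763}{22126330556} + 55} = \frac{1}{\frac{1304416578343}{22126330556}} = \frac{22126330556}{1304416578343}$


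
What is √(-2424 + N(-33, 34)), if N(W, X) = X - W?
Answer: I*√2357 ≈ 48.549*I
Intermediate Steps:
√(-2424 + N(-33, 34)) = √(-2424 + (34 - 1*(-33))) = √(-2424 + (34 + 33)) = √(-2424 + 67) = √(-2357) = I*√2357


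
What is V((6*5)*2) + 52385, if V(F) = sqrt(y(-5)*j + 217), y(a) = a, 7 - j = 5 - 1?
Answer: 52385 + sqrt(202) ≈ 52399.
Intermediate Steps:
j = 3 (j = 7 - (5 - 1) = 7 - 1*4 = 7 - 4 = 3)
V(F) = sqrt(202) (V(F) = sqrt(-5*3 + 217) = sqrt(-15 + 217) = sqrt(202))
V((6*5)*2) + 52385 = sqrt(202) + 52385 = 52385 + sqrt(202)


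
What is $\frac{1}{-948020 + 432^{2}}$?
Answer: $- \frac{1}{761396} \approx -1.3134 \cdot 10^{-6}$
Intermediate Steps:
$\frac{1}{-948020 + 432^{2}} = \frac{1}{-948020 + 186624} = \frac{1}{-761396} = - \frac{1}{761396}$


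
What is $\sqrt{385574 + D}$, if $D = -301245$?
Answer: $7 \sqrt{1721} \approx 290.39$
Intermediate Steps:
$\sqrt{385574 + D} = \sqrt{385574 - 301245} = \sqrt{84329} = 7 \sqrt{1721}$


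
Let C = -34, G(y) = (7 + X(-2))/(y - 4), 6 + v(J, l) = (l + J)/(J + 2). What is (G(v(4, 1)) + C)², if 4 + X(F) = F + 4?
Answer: 144400/121 ≈ 1193.4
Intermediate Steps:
X(F) = F (X(F) = -4 + (F + 4) = -4 + (4 + F) = F)
v(J, l) = -6 + (J + l)/(2 + J) (v(J, l) = -6 + (l + J)/(J + 2) = -6 + (J + l)/(2 + J))
G(y) = 5/(-4 + y) (G(y) = (7 - 2)/(y - 4) = 5/(-4 + y))
(G(v(4, 1)) + C)² = (5/(-4 + (-12 + 1 - 5*4)/(2 + 4)) - 34)² = (5/(-4 + (-12 + 1 - 20)/6) - 34)² = (5/(-4 + (⅙)*(-31)) - 34)² = (5/(-4 - 31/6) - 34)² = (5/(-55/6) - 34)² = (5*(-6/55) - 34)² = (-6/11 - 34)² = (-380/11)² = 144400/121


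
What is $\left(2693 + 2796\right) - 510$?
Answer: $4979$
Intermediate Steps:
$\left(2693 + 2796\right) - 510 = 5489 - 510 = 4979$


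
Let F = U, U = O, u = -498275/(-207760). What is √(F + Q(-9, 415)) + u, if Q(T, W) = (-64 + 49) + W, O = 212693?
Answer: 99655/41552 + 3*√23677 ≈ 464.02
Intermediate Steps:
Q(T, W) = -15 + W
u = 99655/41552 (u = -498275*(-1/207760) = 99655/41552 ≈ 2.3983)
U = 212693
F = 212693
√(F + Q(-9, 415)) + u = √(212693 + (-15 + 415)) + 99655/41552 = √(212693 + 400) + 99655/41552 = √213093 + 99655/41552 = 3*√23677 + 99655/41552 = 99655/41552 + 3*√23677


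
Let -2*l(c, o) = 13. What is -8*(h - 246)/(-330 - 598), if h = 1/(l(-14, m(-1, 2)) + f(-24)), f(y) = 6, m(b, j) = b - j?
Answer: -62/29 ≈ -2.1379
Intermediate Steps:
l(c, o) = -13/2 (l(c, o) = -½*13 = -13/2)
h = -2 (h = 1/(-13/2 + 6) = 1/(-½) = -2)
-8*(h - 246)/(-330 - 598) = -8*(-2 - 246)/(-330 - 598) = -(-1984)/(-928) = -(-1984)*(-1)/928 = -8*31/116 = -62/29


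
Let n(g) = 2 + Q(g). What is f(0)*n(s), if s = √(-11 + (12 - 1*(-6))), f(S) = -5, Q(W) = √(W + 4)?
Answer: -10 - 5*√(4 + √7) ≈ -22.890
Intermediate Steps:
Q(W) = √(4 + W)
s = √7 (s = √(-11 + (12 + 6)) = √(-11 + 18) = √7 ≈ 2.6458)
n(g) = 2 + √(4 + g)
f(0)*n(s) = -5*(2 + √(4 + √7)) = -10 - 5*√(4 + √7)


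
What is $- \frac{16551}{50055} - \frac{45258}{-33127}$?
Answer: $\frac{572368071}{552723995} \approx 1.0355$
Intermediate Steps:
$- \frac{16551}{50055} - \frac{45258}{-33127} = \left(-16551\right) \frac{1}{50055} - - \frac{45258}{33127} = - \frac{5517}{16685} + \frac{45258}{33127} = \frac{572368071}{552723995}$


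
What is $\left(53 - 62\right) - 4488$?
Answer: $-4497$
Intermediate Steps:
$\left(53 - 62\right) - 4488 = -9 - 4488 = -4497$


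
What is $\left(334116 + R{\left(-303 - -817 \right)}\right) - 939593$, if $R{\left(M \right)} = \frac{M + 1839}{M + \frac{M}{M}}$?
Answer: $- \frac{311818302}{515} \approx -6.0547 \cdot 10^{5}$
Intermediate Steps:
$R{\left(M \right)} = \frac{1839 + M}{1 + M}$ ($R{\left(M \right)} = \frac{1839 + M}{M + 1} = \frac{1839 + M}{1 + M}$)
$\left(334116 + R{\left(-303 - -817 \right)}\right) - 939593 = \left(334116 + \frac{1839 - -514}{1 - -514}\right) - 939593 = \left(334116 + \frac{1839 + \left(-303 + 817\right)}{1 + \left(-303 + 817\right)}\right) - 939593 = \left(334116 + \frac{1839 + 514}{1 + 514}\right) - 939593 = \left(334116 + \frac{1}{515} \cdot 2353\right) - 939593 = \left(334116 + \frac{2353}{515}\right) - 939593 = \frac{172072093}{515} - 939593 = - \frac{311818302}{515}$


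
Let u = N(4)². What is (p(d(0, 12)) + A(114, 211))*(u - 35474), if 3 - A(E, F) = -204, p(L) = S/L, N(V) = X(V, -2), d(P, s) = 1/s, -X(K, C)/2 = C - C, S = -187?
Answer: 72260538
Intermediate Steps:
X(K, C) = 0 (X(K, C) = -2*(C - C) = -2*0 = 0)
N(V) = 0
p(L) = -187/L
A(E, F) = 207 (A(E, F) = 3 - 1*(-204) = 3 + 204 = 207)
u = 0 (u = 0² = 0)
(p(d(0, 12)) + A(114, 211))*(u - 35474) = (-187/(1/12) + 207)*(0 - 35474) = (-187/1/12 + 207)*(-35474) = (-187*12 + 207)*(-35474) = (-2244 + 207)*(-35474) = -2037*(-35474) = 72260538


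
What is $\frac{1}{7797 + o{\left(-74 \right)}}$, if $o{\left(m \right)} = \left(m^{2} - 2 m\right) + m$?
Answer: $\frac{1}{13347} \approx 7.4923 \cdot 10^{-5}$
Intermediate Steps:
$o{\left(m \right)} = m^{2} - m$
$\frac{1}{7797 + o{\left(-74 \right)}} = \frac{1}{7797 - 74 \left(-1 - 74\right)} = \frac{1}{7797 - -5550} = \frac{1}{7797 + 5550} = \frac{1}{13347}$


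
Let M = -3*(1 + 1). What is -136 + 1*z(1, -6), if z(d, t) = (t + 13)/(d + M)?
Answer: -687/5 ≈ -137.40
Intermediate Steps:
M = -6 (M = -3*2 = -6)
z(d, t) = (13 + t)/(-6 + d) (z(d, t) = (t + 13)/(d - 6) = (13 + t)/(-6 + d))
-136 + 1*z(1, -6) = -136 + 1*((13 - 6)/(-6 + 1)) = -136 + 1*(7/(-5)) = -136 + 1*(-1/5*7) = -136 + 1*(-7/5) = -136 - 7/5 = -687/5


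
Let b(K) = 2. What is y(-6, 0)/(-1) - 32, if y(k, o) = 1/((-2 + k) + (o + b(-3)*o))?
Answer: -255/8 ≈ -31.875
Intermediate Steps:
y(k, o) = 1/(-2 + k + 3*o) (y(k, o) = 1/((-2 + k) + (o + 2*o)) = 1/((-2 + k) + 3*o) = 1/(-2 + k + 3*o))
y(-6, 0)/(-1) - 32 = 1/((-1)*(-2 - 6 + 3*0)) - 32 = -1/(-2 - 6 + 0) - 32 = -1/(-8) - 32 = -1*(-1/8) - 32 = 1/8 - 32 = -255/8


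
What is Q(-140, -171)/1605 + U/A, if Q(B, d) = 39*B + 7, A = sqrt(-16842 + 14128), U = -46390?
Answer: -5453/1605 + 23195*I*sqrt(2714)/1357 ≈ -3.3975 + 890.47*I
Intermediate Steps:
A = I*sqrt(2714) (A = sqrt(-2714) = I*sqrt(2714) ≈ 52.096*I)
Q(B, d) = 7 + 39*B
Q(-140, -171)/1605 + U/A = (7 + 39*(-140))/1605 - 46390*(-I*sqrt(2714)/2714) = (7 - 5460)*(1/1605) - (-23195)*I*sqrt(2714)/1357 = -5453*1/1605 + 23195*I*sqrt(2714)/1357 = -5453/1605 + 23195*I*sqrt(2714)/1357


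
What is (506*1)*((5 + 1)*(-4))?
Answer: -12144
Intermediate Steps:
(506*1)*((5 + 1)*(-4)) = 506*(6*(-4)) = 506*(-24) = -12144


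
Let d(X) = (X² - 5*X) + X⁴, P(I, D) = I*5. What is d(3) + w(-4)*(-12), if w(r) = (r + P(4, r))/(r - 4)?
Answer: 99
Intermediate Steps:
P(I, D) = 5*I
w(r) = (20 + r)/(-4 + r) (w(r) = (r + 5*4)/(r - 4) = (r + 20)/(-4 + r) = (20 + r)/(-4 + r))
d(X) = X² + X⁴ - 5*X
d(3) + w(-4)*(-12) = 3*(-5 + 3 + 3³) + ((20 - 4)/(-4 - 4))*(-12) = 3*(-5 + 3 + 27) + (16/(-8))*(-12) = 3*25 - ⅛*16*(-12) = 75 - 2*(-12) = 75 + 24 = 99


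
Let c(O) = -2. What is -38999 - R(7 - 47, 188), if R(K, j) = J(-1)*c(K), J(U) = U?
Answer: -39001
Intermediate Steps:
R(K, j) = 2 (R(K, j) = -1*(-2) = 2)
-38999 - R(7 - 47, 188) = -38999 - 1*2 = -38999 - 2 = -39001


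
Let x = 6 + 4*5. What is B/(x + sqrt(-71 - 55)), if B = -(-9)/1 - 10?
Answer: I/(-26*I + 3*sqrt(14)) ≈ -0.032419 + 0.013996*I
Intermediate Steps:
x = 26 (x = 6 + 20 = 26)
B = -1 (B = -(-9) - 10 = -3*(-3) - 10 = 9 - 10 = -1)
B/(x + sqrt(-71 - 55)) = -1/(26 + sqrt(-71 - 55)) = -1/(26 + sqrt(-126)) = -1/(26 + 3*I*sqrt(14))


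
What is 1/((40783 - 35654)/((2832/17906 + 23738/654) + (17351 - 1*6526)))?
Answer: 31798331764/15015819399 ≈ 2.1177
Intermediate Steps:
1/((40783 - 35654)/((2832/17906 + 23738/654) + (17351 - 1*6526))) = 1/(5129/((2832*(1/17906) + 23738*(1/654)) + (17351 - 6526))) = 1/(5129/((1416/8953 + 11869/327) + 10825)) = 1/(5129/(106726189/2927631 + 10825)) = 1/(5129/(31798331764/2927631)) = 1/(5129*(2927631/31798331764)) = 1/(15015819399/31798331764) = 31798331764/15015819399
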